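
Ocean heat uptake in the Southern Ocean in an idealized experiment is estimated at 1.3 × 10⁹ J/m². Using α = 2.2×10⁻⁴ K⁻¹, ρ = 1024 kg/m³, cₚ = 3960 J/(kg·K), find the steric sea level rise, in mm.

Δh = αQ/(ρcₚ) = 2.2×10⁻⁴ × 1.3×10⁹ / (1024 × 3960) ≈ 0.07053 m

Δh = 70.5 mm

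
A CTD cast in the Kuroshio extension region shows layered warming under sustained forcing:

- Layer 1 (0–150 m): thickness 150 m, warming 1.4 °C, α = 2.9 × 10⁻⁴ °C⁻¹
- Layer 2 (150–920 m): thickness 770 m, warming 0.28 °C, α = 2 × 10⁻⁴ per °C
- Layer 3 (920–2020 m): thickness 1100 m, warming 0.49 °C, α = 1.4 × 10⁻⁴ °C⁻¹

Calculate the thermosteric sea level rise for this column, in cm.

Δh ≈ 17.9 cm

Layer 1: 2.9×10⁻⁴ × 150 × 1.4 = 0.06090 m
150–920 m: 2×10⁻⁴ × 770 × 0.28 = 0.04312 m
920–2020 m: 1.4×10⁻⁴ × 1100 × 0.49 = 0.07546 m
Δh = 0.06090 + 0.04312 + 0.07546 = 0.17948 m ≈ 17.9 cm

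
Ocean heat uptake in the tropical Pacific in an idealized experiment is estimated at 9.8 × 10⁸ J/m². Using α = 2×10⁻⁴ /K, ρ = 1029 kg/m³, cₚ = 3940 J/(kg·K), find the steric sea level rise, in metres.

Δh = αQ/(ρcₚ) = 2×10⁻⁴ × 9.8×10⁸ / (1029 × 3940) ≈ 0.048344 m

about 0.048 m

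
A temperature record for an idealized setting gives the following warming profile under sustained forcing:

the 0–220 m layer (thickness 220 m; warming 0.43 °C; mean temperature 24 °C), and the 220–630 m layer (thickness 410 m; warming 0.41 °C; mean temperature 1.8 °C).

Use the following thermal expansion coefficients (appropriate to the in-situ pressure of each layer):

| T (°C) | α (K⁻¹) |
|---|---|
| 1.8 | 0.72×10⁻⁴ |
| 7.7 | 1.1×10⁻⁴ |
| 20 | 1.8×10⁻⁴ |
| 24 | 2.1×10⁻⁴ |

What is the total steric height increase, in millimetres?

Layer 1 at 24 °C → α = 2.1×10⁻⁴ K⁻¹
Layer 2 at 1.8 °C → α = 0.72×10⁻⁴ K⁻¹
Layer 1: 220 × 0.43 × 2.1×10⁻⁴ = 0.019866 m
220–630 m: 410 × 0.72×10⁻⁴ × 0.41 = 0.0121032 m
Δh = 0.019866 + 0.0121032 = 0.0319692 m

Δh = 32.0 mm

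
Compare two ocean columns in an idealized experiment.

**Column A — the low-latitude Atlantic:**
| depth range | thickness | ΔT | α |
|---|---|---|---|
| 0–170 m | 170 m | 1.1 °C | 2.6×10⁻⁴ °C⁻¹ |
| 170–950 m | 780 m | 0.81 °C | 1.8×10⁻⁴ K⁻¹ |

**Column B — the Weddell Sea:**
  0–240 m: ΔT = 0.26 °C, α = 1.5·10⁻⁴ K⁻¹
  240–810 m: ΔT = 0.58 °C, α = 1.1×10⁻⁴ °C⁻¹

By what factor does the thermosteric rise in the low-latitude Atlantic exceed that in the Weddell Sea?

a factor of 3.55

A 1.1 × 170 × 2.6×10⁻⁴ = 0.04862 m
A 170–950 m: 0.81 × 1.8×10⁻⁴ × 780 = 0.113724 m
A total: 0.162344 m
B 0–240 m: 1.5×10⁻⁴ × 240 × 0.26 = 0.00936 m
B Layer 2: 1.1×10⁻⁴ × 0.58 × 570 = 0.036366 m
B total: 0.045726 m
Ratio: 0.162344 / 0.045726 ≈ 3.550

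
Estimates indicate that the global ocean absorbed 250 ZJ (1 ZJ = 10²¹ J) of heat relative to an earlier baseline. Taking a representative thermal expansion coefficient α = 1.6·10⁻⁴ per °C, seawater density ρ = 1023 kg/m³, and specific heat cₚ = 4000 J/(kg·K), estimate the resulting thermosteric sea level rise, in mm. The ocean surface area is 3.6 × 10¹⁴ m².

27.2 mm

Per unit area: Q = 250×10²¹ / (3.6×10¹⁴) ≈ 6.944×10⁸ J/m²
Δh = αQ/(ρcₚ) = 1.6×10⁻⁴ × 6.944×10⁸ / (1023 × 4000) ≈ 0.027152 m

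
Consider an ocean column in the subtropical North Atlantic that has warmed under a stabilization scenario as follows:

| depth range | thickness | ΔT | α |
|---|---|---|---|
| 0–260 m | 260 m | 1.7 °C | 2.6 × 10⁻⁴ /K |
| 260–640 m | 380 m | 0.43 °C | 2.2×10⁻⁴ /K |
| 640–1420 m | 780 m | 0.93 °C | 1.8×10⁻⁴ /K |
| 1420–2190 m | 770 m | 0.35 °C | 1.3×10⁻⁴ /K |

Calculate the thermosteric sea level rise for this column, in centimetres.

0–260 m: 1.7 × 260 × 2.6×10⁻⁴ = 0.11492 m
260–640 m: 380 × 2.2×10⁻⁴ × 0.43 = 0.035948 m
640–1420 m: 0.93 × 1.8×10⁻⁴ × 780 = 0.130572 m
0.35 × 770 × 1.3×10⁻⁴ = 0.035035 m
Δh = 0.11492 + 0.035948 + 0.130572 + 0.035035 = 0.316475 m

32 cm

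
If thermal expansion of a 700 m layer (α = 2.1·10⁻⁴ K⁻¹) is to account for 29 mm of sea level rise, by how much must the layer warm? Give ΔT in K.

ΔT = Δh/(αH) = 0.029 / (2.1×10⁻⁴ × 700) ≈ 0.1973 K

0.20 K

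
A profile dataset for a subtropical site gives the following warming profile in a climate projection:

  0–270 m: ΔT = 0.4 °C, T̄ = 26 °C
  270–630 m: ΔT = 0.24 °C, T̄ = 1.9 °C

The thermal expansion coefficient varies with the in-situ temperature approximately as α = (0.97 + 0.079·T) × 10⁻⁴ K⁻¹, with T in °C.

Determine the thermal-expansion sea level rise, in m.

Δh ≈ 0.0423 m

Layer 1: α = (0.97 + 0.079×26)×10⁻⁴ = 3.024×10⁻⁴ K⁻¹
Layer 2: α = (0.97 + 0.079×1.9)×10⁻⁴ = 1.1201×10⁻⁴ K⁻¹
Layer 1: 0.4 × 270 × 3.024×10⁻⁴ = 0.0326592 m
270–630 m: 360 × 1.1201×10⁻⁴ × 0.24 = 0.009677664 m
Δh = 0.0326592 + 0.009677664 = 0.042336864 m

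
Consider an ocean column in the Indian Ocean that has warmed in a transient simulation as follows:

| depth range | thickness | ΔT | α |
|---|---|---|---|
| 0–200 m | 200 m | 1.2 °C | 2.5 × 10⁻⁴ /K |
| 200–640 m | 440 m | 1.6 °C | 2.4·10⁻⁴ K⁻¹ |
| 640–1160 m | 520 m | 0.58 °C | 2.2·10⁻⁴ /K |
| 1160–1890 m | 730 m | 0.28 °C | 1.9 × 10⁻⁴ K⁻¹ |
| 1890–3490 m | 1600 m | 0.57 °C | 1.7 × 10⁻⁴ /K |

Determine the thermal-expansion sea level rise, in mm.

about 490 mm

200 × 2.5×10⁻⁴ × 1.2 = 0.06000 m
200–640 m: 2.4×10⁻⁴ × 1.6 × 440 = 0.16896 m
520 × 0.58 × 2.2×10⁻⁴ = 0.066352 m
1160–1890 m: 1.9×10⁻⁴ × 730 × 0.28 = 0.038836 m
Layer 5: 1600 × 1.7×10⁻⁴ × 0.57 = 0.15504 m
Δh = 0.06000 + 0.16896 + 0.066352 + 0.038836 + 0.15504 = 0.489188 m ≈ 490 mm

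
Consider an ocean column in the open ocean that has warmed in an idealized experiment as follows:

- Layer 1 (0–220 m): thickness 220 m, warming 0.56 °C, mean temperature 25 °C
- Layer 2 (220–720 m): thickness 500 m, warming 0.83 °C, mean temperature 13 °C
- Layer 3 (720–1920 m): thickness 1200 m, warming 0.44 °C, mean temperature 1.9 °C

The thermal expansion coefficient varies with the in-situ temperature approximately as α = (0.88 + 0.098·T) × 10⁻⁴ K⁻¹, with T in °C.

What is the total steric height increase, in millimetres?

Layer 1: α = (0.88 + 0.098×25)×10⁻⁴ = 3.33×10⁻⁴ K⁻¹
Layer 2: α = (0.88 + 0.098×13)×10⁻⁴ = 2.154×10⁻⁴ K⁻¹
Layer 3: α = (0.88 + 0.098×1.9)×10⁻⁴ = 1.0662×10⁻⁴ K⁻¹
0–220 m: 3.33×10⁻⁴ × 220 × 0.56 = 0.0410256 m
220–720 m: 500 × 2.154×10⁻⁴ × 0.83 = 0.089391 m
720–1920 m: 1200 × 1.0662×10⁻⁴ × 0.44 = 0.05629536 m
Δh = 0.0410256 + 0.089391 + 0.05629536 = 0.18671196 m

about 187 mm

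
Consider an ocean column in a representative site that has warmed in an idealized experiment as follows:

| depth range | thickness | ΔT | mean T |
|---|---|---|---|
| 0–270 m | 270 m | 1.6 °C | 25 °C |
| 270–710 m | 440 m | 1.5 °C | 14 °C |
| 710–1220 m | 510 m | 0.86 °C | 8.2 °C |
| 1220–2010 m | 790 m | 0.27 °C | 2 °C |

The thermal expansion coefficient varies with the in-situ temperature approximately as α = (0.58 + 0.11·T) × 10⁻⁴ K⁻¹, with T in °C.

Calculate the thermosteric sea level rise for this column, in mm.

Layer 1: α = (0.58 + 0.11×25)×10⁻⁴ = 3.33×10⁻⁴ K⁻¹
Layer 2: α = (0.58 + 0.11×14)×10⁻⁴ = 2.12×10⁻⁴ K⁻¹
Layer 3: α = (0.58 + 0.11×8.2)×10⁻⁴ = 1.482×10⁻⁴ K⁻¹
Layer 4: α = (0.58 + 0.11×2)×10⁻⁴ = 0.8×10⁻⁴ K⁻¹
Layer 1: 1.6 × 270 × 3.33×10⁻⁴ = 0.143856 m
2.12×10⁻⁴ × 1.5 × 440 = 0.13992 m
710–1220 m: 0.86 × 1.482×10⁻⁴ × 510 = 0.06500052 m
0.8×10⁻⁴ × 0.27 × 790 = 0.017064 m
Δh = 0.143856 + 0.13992 + 0.06500052 + 0.017064 = 0.36584052 m ≈ 366 mm

about 366 mm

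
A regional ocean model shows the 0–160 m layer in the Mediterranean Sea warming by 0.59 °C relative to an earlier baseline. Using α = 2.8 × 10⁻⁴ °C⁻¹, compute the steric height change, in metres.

Δh = αΔT·H = 2.8×10⁻⁴ × 0.59 × 160 = 0.026432 m

0.026 m of thermosteric rise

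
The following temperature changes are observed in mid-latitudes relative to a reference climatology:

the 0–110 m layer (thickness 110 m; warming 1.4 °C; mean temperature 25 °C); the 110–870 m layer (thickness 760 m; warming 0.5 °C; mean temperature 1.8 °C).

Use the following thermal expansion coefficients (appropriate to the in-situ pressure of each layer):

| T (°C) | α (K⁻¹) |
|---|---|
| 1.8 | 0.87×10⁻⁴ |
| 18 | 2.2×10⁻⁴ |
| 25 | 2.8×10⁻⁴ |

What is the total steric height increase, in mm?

Layer 1 at 25 °C → α = 2.8×10⁻⁴ K⁻¹
Layer 2 at 1.8 °C → α = 0.87×10⁻⁴ K⁻¹
110 × 1.4 × 2.8×10⁻⁴ = 0.04312 m
110–870 m: 0.5 × 760 × 0.87×10⁻⁴ = 0.03306 m
Δh = 0.04312 + 0.03306 = 0.07618 m

76.2 mm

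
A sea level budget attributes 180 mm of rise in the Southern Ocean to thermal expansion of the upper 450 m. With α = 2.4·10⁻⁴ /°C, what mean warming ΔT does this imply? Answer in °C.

ΔT = Δh/(αH) = 0.18 / (2.4×10⁻⁴ × 450) ≈ 1.667 °C

about 1.7 °C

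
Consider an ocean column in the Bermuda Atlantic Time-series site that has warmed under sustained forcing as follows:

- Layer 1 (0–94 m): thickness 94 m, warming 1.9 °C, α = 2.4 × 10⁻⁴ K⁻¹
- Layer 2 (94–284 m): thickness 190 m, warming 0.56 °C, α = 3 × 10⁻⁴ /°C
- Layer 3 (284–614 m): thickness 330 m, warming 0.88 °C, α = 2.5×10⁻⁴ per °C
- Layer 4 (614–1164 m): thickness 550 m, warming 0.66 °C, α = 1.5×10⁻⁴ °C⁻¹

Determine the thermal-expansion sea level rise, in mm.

Δh ≈ 200 mm

0–94 m: 2.4×10⁻⁴ × 1.9 × 94 = 0.042864 m
190 × 0.56 × 3×10⁻⁴ = 0.03192 m
284–614 m: 2.5×10⁻⁴ × 0.88 × 330 = 0.07260 m
Layer 4: 1.5×10⁻⁴ × 0.66 × 550 = 0.05445 m
Δh = 0.042864 + 0.03192 + 0.07260 + 0.05445 = 0.201834 m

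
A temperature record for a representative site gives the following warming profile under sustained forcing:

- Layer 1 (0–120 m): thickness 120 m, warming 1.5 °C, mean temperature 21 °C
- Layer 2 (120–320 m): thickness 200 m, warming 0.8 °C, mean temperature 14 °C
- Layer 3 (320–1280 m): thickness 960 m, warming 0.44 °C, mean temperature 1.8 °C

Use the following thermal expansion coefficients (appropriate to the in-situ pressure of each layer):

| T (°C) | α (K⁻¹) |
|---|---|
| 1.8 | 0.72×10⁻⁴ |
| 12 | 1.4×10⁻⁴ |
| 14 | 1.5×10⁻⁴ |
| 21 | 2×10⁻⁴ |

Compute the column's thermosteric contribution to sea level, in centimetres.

Δh ≈ 9.0 cm

Layer 1 at 21 °C → α = 2×10⁻⁴ K⁻¹
Layer 2 at 14 °C → α = 1.5×10⁻⁴ K⁻¹
Layer 3 at 1.8 °C → α = 0.72×10⁻⁴ K⁻¹
Layer 1: 1.5 × 120 × 2×10⁻⁴ = 0.03600 m
120–320 m: 200 × 0.8 × 1.5×10⁻⁴ = 0.02400 m
Layer 3: 0.44 × 960 × 0.72×10⁻⁴ = 0.0304128 m
Δh = 0.03600 + 0.02400 + 0.0304128 = 0.0904128 m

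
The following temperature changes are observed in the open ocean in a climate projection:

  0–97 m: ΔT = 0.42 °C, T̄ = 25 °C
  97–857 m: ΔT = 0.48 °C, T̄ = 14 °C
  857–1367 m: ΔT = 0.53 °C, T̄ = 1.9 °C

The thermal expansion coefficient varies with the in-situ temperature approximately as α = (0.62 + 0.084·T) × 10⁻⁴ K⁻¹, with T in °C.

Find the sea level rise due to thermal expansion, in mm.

Δh ≈ 97.7 mm

Layer 1: α = (0.62 + 0.084×25)×10⁻⁴ = 2.72×10⁻⁴ K⁻¹
Layer 2: α = (0.62 + 0.084×14)×10⁻⁴ = 1.796×10⁻⁴ K⁻¹
Layer 3: α = (0.62 + 0.084×1.9)×10⁻⁴ = 0.7796×10⁻⁴ K⁻¹
97 × 0.42 × 2.72×10⁻⁴ = 0.01108128 m
0.48 × 760 × 1.796×10⁻⁴ = 0.06551808 m
857–1367 m: 510 × 0.53 × 0.7796×10⁻⁴ = 0.021072588 m
Δh = 0.01108128 + 0.06551808 + 0.021072588 = 0.097671948 m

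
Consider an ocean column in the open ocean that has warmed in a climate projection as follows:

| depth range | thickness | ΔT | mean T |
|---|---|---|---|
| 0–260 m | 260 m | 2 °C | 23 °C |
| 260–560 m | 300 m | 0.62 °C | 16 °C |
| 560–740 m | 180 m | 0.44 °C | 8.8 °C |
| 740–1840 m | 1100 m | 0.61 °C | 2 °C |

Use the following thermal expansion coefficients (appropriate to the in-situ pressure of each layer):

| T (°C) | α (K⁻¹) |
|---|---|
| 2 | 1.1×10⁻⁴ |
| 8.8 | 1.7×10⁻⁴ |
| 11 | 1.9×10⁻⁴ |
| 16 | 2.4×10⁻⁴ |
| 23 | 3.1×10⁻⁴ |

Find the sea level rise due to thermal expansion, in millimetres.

Layer 1 at 23 °C → α = 3.1×10⁻⁴ K⁻¹
Layer 2 at 16 °C → α = 2.4×10⁻⁴ K⁻¹
Layer 3 at 8.8 °C → α = 1.7×10⁻⁴ K⁻¹
Layer 4 at 2 °C → α = 1.1×10⁻⁴ K⁻¹
0–260 m: 260 × 3.1×10⁻⁴ × 2 = 0.16120 m
260–560 m: 0.62 × 2.4×10⁻⁴ × 300 = 0.04464 m
560–740 m: 180 × 0.44 × 1.7×10⁻⁴ = 0.013464 m
0.61 × 1.1×10⁻⁴ × 1100 = 0.07381 m
Δh = 0.16120 + 0.04464 + 0.013464 + 0.07381 = 0.293114 m

Δh = 293 mm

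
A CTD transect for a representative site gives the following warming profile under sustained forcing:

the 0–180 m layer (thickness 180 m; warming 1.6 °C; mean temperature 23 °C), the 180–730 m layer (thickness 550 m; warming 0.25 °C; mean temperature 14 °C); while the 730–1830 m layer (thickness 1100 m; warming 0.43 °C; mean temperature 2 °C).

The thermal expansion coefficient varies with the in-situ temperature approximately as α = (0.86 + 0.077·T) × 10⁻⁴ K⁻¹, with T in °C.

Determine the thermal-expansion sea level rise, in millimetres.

Δh = 150 mm

Layer 1: α = (0.86 + 0.077×23)×10⁻⁴ = 2.631×10⁻⁴ K⁻¹
Layer 2: α = (0.86 + 0.077×14)×10⁻⁴ = 1.938×10⁻⁴ K⁻¹
Layer 3: α = (0.86 + 0.077×2)×10⁻⁴ = 1.014×10⁻⁴ K⁻¹
0–180 m: 180 × 1.6 × 2.631×10⁻⁴ = 0.0757728 m
1.938×10⁻⁴ × 0.25 × 550 = 0.0266475 m
730–1830 m: 1100 × 0.43 × 1.014×10⁻⁴ = 0.0479622 m
Δh = 0.0757728 + 0.0266475 + 0.0479622 = 0.1503825 m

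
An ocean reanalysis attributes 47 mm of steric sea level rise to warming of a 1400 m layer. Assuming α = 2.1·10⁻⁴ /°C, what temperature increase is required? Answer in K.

ΔT = Δh/(αH) = 0.047 / (2.1×10⁻⁴ × 1400) ≈ 0.1599 K

0.160 K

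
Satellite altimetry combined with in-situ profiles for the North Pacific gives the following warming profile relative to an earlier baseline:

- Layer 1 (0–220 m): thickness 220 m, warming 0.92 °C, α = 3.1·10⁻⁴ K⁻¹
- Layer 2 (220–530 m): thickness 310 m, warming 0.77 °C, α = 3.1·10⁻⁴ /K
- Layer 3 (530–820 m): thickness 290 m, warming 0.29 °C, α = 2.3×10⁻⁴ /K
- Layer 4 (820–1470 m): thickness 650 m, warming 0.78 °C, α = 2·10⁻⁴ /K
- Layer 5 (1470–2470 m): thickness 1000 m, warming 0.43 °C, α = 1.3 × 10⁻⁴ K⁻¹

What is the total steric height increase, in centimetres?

0–220 m: 3.1×10⁻⁴ × 220 × 0.92 = 0.062744 m
310 × 0.77 × 3.1×10⁻⁴ = 0.073997 m
530–820 m: 290 × 0.29 × 2.3×10⁻⁴ = 0.019343 m
820–1470 m: 0.78 × 2×10⁻⁴ × 650 = 0.10140 m
1470–2470 m: 0.43 × 1000 × 1.3×10⁻⁴ = 0.05590 m
Δh = 0.062744 + 0.073997 + 0.019343 + 0.10140 + 0.05590 = 0.313384 m

31.3 cm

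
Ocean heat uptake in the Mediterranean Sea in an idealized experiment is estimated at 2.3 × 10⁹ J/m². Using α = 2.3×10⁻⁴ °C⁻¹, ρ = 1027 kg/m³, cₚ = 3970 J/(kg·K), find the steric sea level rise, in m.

Δh = αQ/(ρcₚ) = 2.3×10⁻⁴ × 2.3×10⁹ / (1027 × 3970) ≈ 0.12975 m

about 0.130 m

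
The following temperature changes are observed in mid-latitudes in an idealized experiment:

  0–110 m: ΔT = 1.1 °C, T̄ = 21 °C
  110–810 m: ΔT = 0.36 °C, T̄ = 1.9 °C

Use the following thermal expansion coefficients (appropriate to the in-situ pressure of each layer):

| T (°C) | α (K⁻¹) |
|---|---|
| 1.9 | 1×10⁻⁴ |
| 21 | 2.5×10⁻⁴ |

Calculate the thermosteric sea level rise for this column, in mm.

Layer 1 at 21 °C → α = 2.5×10⁻⁴ K⁻¹
Layer 2 at 1.9 °C → α = 1×10⁻⁴ K⁻¹
2.5×10⁻⁴ × 1.1 × 110 = 0.03025 m
700 × 1×10⁻⁴ × 0.36 = 0.02520 m
Δh = 0.03025 + 0.02520 = 0.05545 m ≈ 55 mm

about 55 mm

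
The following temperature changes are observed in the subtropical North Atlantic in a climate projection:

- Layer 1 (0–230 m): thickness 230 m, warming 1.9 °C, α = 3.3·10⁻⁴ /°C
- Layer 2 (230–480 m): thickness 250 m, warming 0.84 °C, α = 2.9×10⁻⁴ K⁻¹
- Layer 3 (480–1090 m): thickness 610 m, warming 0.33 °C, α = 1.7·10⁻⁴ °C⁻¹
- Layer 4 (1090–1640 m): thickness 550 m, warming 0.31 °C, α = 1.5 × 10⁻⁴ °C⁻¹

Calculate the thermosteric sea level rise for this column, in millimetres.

0–230 m: 230 × 3.3×10⁻⁴ × 1.9 = 0.14421 m
230–480 m: 2.9×10⁻⁴ × 250 × 0.84 = 0.06090 m
Layer 3: 610 × 0.33 × 1.7×10⁻⁴ = 0.034221 m
1090–1640 m: 0.31 × 550 × 1.5×10⁻⁴ = 0.025575 m
Δh = 0.14421 + 0.06090 + 0.034221 + 0.025575 = 0.264906 m

260 mm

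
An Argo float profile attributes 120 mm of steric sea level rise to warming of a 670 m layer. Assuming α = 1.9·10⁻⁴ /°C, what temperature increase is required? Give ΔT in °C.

ΔT = Δh/(αH) = 0.12 / (1.9×10⁻⁴ × 670) ≈ 0.9427 °C

ΔT ≈ 0.943 °C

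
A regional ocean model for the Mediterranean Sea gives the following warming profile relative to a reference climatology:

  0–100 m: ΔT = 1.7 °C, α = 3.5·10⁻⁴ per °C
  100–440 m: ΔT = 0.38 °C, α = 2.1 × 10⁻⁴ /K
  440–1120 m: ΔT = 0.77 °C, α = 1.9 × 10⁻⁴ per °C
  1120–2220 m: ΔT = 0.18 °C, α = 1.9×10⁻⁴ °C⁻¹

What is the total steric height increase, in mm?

Δh = 224 mm

0–100 m: 1.7 × 100 × 3.5×10⁻⁴ = 0.05950 m
Layer 2: 340 × 0.38 × 2.1×10⁻⁴ = 0.027132 m
1.9×10⁻⁴ × 680 × 0.77 = 0.099484 m
0.18 × 1.9×10⁻⁴ × 1100 = 0.03762 m
Δh = 0.05950 + 0.027132 + 0.099484 + 0.03762 = 0.223736 m ≈ 224 mm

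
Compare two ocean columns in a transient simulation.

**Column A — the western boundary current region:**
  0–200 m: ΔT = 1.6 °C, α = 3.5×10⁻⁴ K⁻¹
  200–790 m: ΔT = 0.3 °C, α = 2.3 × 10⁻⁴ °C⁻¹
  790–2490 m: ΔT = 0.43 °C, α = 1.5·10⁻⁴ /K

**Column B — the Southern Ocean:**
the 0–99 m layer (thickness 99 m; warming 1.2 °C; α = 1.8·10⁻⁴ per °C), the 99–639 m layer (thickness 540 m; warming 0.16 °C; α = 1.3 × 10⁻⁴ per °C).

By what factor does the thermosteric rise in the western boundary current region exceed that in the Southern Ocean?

A Layer 1: 3.5×10⁻⁴ × 1.6 × 200 = 0.11200 m
A Layer 2: 0.3 × 2.3×10⁻⁴ × 590 = 0.04071 m
A 1700 × 0.43 × 1.5×10⁻⁴ = 0.10965 m
A total: 0.26236 m
B Layer 1: 1.2 × 99 × 1.8×10⁻⁴ = 0.021384 m
B 99–639 m: 1.3×10⁻⁴ × 540 × 0.16 = 0.011232 m
B total: 0.032616 m
Ratio: 0.26236 / 0.032616 ≈ 8.044

≈ 8.04×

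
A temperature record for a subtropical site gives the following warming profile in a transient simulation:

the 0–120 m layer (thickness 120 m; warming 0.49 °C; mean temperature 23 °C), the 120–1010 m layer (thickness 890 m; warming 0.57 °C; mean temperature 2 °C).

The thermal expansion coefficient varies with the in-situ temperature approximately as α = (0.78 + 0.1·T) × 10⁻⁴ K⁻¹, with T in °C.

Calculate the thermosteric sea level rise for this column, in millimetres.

about 68 mm

Layer 1: α = (0.78 + 0.1×23)×10⁻⁴ = 3.08×10⁻⁴ K⁻¹
Layer 2: α = (0.78 + 0.1×2)×10⁻⁴ = 0.98×10⁻⁴ K⁻¹
Layer 1: 3.08×10⁻⁴ × 0.49 × 120 = 0.0181104 m
0.57 × 890 × 0.98×10⁻⁴ = 0.0497154 m
Δh = 0.0181104 + 0.0497154 = 0.0678258 m ≈ 68 mm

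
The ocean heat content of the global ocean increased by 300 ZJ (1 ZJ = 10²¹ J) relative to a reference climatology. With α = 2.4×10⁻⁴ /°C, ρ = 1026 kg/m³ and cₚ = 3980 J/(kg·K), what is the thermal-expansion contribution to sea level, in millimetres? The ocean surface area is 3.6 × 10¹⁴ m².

Per unit area: Q = 300×10²¹ / (3.6×10¹⁴) ≈ 8.333×10⁸ J/m²
Δh = αQ/(ρcₚ) = 2.4×10⁻⁴ × 8.333×10⁸ / (1026 × 3980) ≈ 0.048976 m

49 mm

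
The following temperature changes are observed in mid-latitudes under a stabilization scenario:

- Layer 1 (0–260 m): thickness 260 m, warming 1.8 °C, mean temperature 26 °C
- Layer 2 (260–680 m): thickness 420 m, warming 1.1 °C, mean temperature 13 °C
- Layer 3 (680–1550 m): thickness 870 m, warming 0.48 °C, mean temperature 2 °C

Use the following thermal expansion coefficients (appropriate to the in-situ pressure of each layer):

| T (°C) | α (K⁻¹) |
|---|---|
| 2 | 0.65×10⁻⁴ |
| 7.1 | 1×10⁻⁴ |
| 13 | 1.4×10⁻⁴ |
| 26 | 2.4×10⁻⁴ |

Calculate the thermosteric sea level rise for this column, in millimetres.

Δh = 204 mm

Layer 1 at 26 °C → α = 2.4×10⁻⁴ K⁻¹
Layer 2 at 13 °C → α = 1.4×10⁻⁴ K⁻¹
Layer 3 at 2 °C → α = 0.65×10⁻⁴ K⁻¹
260 × 2.4×10⁻⁴ × 1.8 = 0.11232 m
Layer 2: 1.1 × 420 × 1.4×10⁻⁴ = 0.06468 m
870 × 0.48 × 0.65×10⁻⁴ = 0.027144 m
Δh = 0.11232 + 0.06468 + 0.027144 = 0.204144 m ≈ 204 mm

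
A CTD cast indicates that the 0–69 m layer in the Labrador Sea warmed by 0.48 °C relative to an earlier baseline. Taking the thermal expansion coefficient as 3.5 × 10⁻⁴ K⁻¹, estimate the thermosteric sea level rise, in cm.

Δh = αΔT·H = 3.5×10⁻⁴ × 0.48 × 69 = 0.011592 m

1.16 cm of thermosteric rise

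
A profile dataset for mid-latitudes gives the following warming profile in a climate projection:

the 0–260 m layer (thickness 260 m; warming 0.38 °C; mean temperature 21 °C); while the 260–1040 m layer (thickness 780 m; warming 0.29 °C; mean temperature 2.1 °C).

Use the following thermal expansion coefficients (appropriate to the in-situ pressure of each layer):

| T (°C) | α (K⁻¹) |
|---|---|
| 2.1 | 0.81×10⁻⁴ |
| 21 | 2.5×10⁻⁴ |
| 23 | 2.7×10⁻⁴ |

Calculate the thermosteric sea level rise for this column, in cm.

4.3 cm of thermosteric rise

Layer 1 at 21 °C → α = 2.5×10⁻⁴ K⁻¹
Layer 2 at 2.1 °C → α = 0.81×10⁻⁴ K⁻¹
Layer 1: 0.38 × 2.5×10⁻⁴ × 260 = 0.02470 m
0.81×10⁻⁴ × 780 × 0.29 = 0.0183222 m
Δh = 0.02470 + 0.0183222 = 0.0430222 m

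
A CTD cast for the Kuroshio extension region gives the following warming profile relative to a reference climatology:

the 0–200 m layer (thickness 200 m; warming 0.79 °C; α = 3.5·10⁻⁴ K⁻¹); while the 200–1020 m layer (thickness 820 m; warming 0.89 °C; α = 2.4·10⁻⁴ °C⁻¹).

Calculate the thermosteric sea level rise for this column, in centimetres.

23.0 cm

0–200 m: 200 × 3.5×10⁻⁴ × 0.79 = 0.05530 m
Layer 2: 820 × 2.4×10⁻⁴ × 0.89 = 0.175152 m
Δh = 0.05530 + 0.175152 = 0.230452 m ≈ 23.0 cm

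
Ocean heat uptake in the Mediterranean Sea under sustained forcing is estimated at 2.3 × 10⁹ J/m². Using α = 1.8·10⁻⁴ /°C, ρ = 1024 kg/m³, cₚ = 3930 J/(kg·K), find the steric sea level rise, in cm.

Δh = αQ/(ρcₚ) = 1.8×10⁻⁴ × 2.3×10⁹ / (1024 × 3930) ≈ 0.10287 m

Δh = 10.3 cm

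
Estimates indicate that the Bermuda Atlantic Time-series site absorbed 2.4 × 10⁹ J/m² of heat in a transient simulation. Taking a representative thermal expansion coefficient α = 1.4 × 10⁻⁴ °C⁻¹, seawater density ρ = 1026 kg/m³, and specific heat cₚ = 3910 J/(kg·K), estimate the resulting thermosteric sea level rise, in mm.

Δh = αQ/(ρcₚ) = 1.4×10⁻⁴ × 2.4×10⁹ / (1026 × 3910) ≈ 0.083756 m

about 83.8 mm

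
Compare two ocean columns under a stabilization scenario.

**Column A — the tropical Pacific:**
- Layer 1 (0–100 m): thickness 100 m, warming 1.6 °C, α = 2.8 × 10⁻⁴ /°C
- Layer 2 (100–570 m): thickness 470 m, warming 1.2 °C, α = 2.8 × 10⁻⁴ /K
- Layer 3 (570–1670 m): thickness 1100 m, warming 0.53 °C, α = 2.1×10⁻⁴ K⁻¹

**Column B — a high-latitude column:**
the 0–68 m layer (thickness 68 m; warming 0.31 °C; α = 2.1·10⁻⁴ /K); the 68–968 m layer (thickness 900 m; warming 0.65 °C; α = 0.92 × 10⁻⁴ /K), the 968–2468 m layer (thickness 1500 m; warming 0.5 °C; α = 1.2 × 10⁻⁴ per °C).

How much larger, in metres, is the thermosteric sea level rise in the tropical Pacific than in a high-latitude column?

0.18 m larger

A 0–100 m: 2.8×10⁻⁴ × 100 × 1.6 = 0.04480 m
A 1.2 × 2.8×10⁻⁴ × 470 = 0.15792 m
A 0.53 × 2.1×10⁻⁴ × 1100 = 0.12243 m
A total: 0.32515 m
B 0–68 m: 0.31 × 2.1×10⁻⁴ × 68 = 0.0044268 m
B 0.92×10⁻⁴ × 0.65 × 900 = 0.05382 m
B 968–2468 m: 1500 × 1.2×10⁻⁴ × 0.5 = 0.09000 m
B total: 0.1482468 m
Difference: 0.32515 − 0.1482468 = 0.1769032 m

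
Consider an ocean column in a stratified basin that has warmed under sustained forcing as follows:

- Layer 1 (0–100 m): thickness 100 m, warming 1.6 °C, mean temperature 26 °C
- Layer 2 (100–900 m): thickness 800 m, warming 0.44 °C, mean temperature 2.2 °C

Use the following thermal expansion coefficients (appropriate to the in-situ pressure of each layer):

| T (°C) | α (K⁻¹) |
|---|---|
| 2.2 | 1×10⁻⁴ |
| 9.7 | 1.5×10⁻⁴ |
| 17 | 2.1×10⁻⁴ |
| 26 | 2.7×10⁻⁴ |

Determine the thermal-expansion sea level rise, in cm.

Layer 1 at 26 °C → α = 2.7×10⁻⁴ K⁻¹
Layer 2 at 2.2 °C → α = 1×10⁻⁴ K⁻¹
Layer 1: 1.6 × 2.7×10⁻⁴ × 100 = 0.04320 m
100–900 m: 800 × 0.44 × 1×10⁻⁴ = 0.03520 m
Δh = 0.04320 + 0.03520 = 0.07840 m

Δh ≈ 7.84 cm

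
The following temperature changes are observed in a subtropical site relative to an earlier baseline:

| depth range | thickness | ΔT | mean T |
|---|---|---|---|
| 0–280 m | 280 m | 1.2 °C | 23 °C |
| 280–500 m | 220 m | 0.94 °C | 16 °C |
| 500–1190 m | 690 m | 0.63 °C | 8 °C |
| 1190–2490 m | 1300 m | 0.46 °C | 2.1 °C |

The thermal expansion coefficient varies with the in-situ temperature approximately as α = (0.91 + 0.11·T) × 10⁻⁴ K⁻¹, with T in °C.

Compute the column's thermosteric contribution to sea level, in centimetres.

Δh ≈ 31.7 cm

Layer 1: α = (0.91 + 0.11×23)×10⁻⁴ = 3.44×10⁻⁴ K⁻¹
Layer 2: α = (0.91 + 0.11×16)×10⁻⁴ = 2.67×10⁻⁴ K⁻¹
Layer 3: α = (0.91 + 0.11×8)×10⁻⁴ = 1.79×10⁻⁴ K⁻¹
Layer 4: α = (0.91 + 0.11×2.1)×10⁻⁴ = 1.141×10⁻⁴ K⁻¹
Layer 1: 1.2 × 280 × 3.44×10⁻⁴ = 0.115584 m
Layer 2: 0.94 × 220 × 2.67×10⁻⁴ = 0.0552156 m
Layer 3: 690 × 0.63 × 1.79×10⁻⁴ = 0.0778113 m
1190–2490 m: 1.141×10⁻⁴ × 0.46 × 1300 = 0.0682318 m
Δh = 0.115584 + 0.0552156 + 0.0778113 + 0.0682318 = 0.3168427 m ≈ 31.7 cm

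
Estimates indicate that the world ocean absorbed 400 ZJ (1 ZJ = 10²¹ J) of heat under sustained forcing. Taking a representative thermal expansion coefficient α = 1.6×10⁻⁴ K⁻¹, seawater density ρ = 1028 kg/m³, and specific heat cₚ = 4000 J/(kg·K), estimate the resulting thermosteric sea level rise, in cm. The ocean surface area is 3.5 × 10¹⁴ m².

Per unit area: Q = 400×10²¹ / (3.5×10¹⁴) ≈ 1.143×10⁹ J/m²
Δh = αQ/(ρcₚ) = 1.6×10⁻⁴ × 1.143×10⁹ / (1028 × 4000) ≈ 0.044475 m

4.45 cm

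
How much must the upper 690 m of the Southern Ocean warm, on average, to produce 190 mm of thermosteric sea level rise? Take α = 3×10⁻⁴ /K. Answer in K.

ΔT ≈ 0.918 K

ΔT = Δh/(αH) = 0.19 / (3×10⁻⁴ × 690) ≈ 0.9179 K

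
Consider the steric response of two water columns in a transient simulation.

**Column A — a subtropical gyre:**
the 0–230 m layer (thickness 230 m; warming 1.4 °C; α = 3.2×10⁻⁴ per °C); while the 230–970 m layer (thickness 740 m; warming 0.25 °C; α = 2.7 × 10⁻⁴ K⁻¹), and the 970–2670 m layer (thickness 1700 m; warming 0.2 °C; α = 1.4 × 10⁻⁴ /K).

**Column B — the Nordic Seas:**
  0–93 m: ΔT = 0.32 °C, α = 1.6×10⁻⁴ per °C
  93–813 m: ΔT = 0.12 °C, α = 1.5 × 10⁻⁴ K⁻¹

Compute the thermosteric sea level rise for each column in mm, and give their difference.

A 0–230 m: 1.4 × 230 × 3.2×10⁻⁴ = 0.10304 m
A Layer 2: 2.7×10⁻⁴ × 0.25 × 740 = 0.04995 m
A 0.2 × 1700 × 1.4×10⁻⁴ = 0.04760 m
A total: 0.20059 m
B Layer 1: 93 × 1.6×10⁻⁴ × 0.32 = 0.0047616 m
B 720 × 1.5×10⁻⁴ × 0.12 = 0.01296 m
B total: 0.0177216 m
Difference: 0.20059 − 0.0177216 = 0.1828684 m

Δh_A ≈ 201 mm, Δh_B ≈ 17.7 mm; difference ≈ 183 mm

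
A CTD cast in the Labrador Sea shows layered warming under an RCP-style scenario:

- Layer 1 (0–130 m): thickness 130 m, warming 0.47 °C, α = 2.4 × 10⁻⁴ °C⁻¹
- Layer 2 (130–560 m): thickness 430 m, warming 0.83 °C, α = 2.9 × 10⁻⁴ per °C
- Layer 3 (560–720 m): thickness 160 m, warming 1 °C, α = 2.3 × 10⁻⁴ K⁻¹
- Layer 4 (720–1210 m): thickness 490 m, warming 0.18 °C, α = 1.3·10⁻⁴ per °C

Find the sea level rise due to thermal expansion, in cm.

130 × 0.47 × 2.4×10⁻⁴ = 0.014664 m
Layer 2: 0.83 × 2.9×10⁻⁴ × 430 = 0.103501 m
560–720 m: 2.3×10⁻⁴ × 1 × 160 = 0.03680 m
490 × 0.18 × 1.3×10⁻⁴ = 0.011466 m
Δh = 0.014664 + 0.103501 + 0.03680 + 0.011466 = 0.166431 m ≈ 17 cm

Δh ≈ 17 cm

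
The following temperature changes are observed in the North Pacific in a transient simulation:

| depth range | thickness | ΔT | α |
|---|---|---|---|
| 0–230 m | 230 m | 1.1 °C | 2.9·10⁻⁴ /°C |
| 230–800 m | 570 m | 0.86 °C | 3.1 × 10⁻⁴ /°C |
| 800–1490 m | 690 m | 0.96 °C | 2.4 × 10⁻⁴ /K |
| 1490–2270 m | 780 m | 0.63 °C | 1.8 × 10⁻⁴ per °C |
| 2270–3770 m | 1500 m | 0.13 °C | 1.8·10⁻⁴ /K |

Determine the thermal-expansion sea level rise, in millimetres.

about 508 mm

0–230 m: 230 × 1.1 × 2.9×10⁻⁴ = 0.07337 m
230–800 m: 570 × 3.1×10⁻⁴ × 0.86 = 0.151962 m
800–1490 m: 0.96 × 2.4×10⁻⁴ × 690 = 0.158976 m
780 × 0.63 × 1.8×10⁻⁴ = 0.088452 m
2270–3770 m: 1.8×10⁻⁴ × 1500 × 0.13 = 0.03510 m
Δh = 0.07337 + 0.151962 + 0.158976 + 0.088452 + 0.03510 = 0.50786 m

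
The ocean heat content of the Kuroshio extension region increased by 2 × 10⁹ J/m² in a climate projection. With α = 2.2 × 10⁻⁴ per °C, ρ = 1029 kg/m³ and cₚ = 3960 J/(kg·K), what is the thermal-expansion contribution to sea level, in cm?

Δh = αQ/(ρcₚ) = 2.2×10⁻⁴ × 2×10⁹ / (1029 × 3960) ≈ 0.10798 m

Δh ≈ 10.8 cm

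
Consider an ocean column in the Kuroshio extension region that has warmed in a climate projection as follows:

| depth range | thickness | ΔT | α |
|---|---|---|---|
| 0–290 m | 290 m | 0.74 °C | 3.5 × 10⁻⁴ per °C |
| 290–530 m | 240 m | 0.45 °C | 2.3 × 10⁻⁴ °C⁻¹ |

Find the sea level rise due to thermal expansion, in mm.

100 mm

0–290 m: 0.74 × 3.5×10⁻⁴ × 290 = 0.07511 m
0.45 × 240 × 2.3×10⁻⁴ = 0.02484 m
Δh = 0.07511 + 0.02484 = 0.09995 m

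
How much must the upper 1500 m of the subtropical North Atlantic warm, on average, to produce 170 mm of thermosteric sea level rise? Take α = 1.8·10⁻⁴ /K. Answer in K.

0.63 K

ΔT = Δh/(αH) = 0.17 / (1.8×10⁻⁴ × 1500) ≈ 0.6296 K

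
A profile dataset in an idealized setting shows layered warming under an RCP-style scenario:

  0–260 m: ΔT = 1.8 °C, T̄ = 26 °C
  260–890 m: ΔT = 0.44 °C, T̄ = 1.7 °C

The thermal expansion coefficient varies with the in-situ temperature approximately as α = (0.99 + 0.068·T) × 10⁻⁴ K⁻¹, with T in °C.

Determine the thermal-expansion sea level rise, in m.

0.160 m

Layer 1: α = (0.99 + 0.068×26)×10⁻⁴ = 2.758×10⁻⁴ K⁻¹
Layer 2: α = (0.99 + 0.068×1.7)×10⁻⁴ = 1.1056×10⁻⁴ K⁻¹
0–260 m: 260 × 1.8 × 2.758×10⁻⁴ = 0.1290744 m
Layer 2: 630 × 0.44 × 1.1056×10⁻⁴ = 0.030647232 m
Δh = 0.1290744 + 0.030647232 = 0.159721632 m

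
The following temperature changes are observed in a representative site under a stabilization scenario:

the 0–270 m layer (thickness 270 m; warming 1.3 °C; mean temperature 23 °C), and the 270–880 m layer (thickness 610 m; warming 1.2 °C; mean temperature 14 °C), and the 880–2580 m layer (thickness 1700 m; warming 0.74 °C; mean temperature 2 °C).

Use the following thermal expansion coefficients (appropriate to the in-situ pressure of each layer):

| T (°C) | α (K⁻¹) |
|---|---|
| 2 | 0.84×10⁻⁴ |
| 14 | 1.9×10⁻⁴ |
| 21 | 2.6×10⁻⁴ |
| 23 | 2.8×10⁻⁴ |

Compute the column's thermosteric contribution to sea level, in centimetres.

about 34.3 cm

Layer 1 at 23 °C → α = 2.8×10⁻⁴ K⁻¹
Layer 2 at 14 °C → α = 1.9×10⁻⁴ K⁻¹
Layer 3 at 2 °C → α = 0.84×10⁻⁴ K⁻¹
1.3 × 2.8×10⁻⁴ × 270 = 0.09828 m
Layer 2: 1.2 × 610 × 1.9×10⁻⁴ = 0.13908 m
Layer 3: 1700 × 0.74 × 0.84×10⁻⁴ = 0.105672 m
Δh = 0.09828 + 0.13908 + 0.105672 = 0.343032 m ≈ 34.3 cm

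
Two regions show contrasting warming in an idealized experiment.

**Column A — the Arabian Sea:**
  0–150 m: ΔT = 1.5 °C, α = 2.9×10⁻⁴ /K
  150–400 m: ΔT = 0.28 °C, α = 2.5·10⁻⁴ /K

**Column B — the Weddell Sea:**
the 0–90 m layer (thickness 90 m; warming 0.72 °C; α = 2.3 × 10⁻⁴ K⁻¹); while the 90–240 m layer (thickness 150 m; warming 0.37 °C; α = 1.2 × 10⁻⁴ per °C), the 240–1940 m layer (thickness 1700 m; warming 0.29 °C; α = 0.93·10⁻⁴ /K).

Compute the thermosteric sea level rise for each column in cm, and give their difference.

A: 8.3 cm; B: 6.7 cm; difference 1.5 cm

A 1.5 × 2.9×10⁻⁴ × 150 = 0.06525 m
A 250 × 0.28 × 2.5×10⁻⁴ = 0.01750 m
A total: 0.08275 m
B 0.72 × 2.3×10⁻⁴ × 90 = 0.014904 m
B 90–240 m: 150 × 1.2×10⁻⁴ × 0.37 = 0.00666 m
B 240–1940 m: 0.29 × 0.93×10⁻⁴ × 1700 = 0.045849 m
B total: 0.067413 m
Difference: 0.08275 − 0.067413 = 0.015337 m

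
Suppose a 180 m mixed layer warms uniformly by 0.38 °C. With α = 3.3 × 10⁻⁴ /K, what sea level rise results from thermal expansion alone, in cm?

Δh = αΔT·H = 3.3×10⁻⁴ × 0.38 × 180 = 0.022572 m

Δh ≈ 2.26 cm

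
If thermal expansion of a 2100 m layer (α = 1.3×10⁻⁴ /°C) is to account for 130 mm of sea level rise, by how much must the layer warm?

0.476 K

ΔT = Δh/(αH) = 0.13 / (1.3×10⁻⁴ × 2100) ≈ 0.4762 K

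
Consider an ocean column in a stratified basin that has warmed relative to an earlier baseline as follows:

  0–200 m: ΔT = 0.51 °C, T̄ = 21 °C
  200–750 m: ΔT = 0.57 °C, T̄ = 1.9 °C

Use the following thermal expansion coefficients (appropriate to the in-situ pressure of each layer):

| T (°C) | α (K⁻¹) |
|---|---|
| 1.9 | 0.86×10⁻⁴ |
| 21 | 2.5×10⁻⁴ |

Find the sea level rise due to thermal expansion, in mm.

Layer 1 at 21 °C → α = 2.5×10⁻⁴ K⁻¹
Layer 2 at 1.9 °C → α = 0.86×10⁻⁴ K⁻¹
0–200 m: 0.51 × 2.5×10⁻⁴ × 200 = 0.02550 m
Layer 2: 550 × 0.57 × 0.86×10⁻⁴ = 0.026961 m
Δh = 0.02550 + 0.026961 = 0.052461 m

about 52.5 mm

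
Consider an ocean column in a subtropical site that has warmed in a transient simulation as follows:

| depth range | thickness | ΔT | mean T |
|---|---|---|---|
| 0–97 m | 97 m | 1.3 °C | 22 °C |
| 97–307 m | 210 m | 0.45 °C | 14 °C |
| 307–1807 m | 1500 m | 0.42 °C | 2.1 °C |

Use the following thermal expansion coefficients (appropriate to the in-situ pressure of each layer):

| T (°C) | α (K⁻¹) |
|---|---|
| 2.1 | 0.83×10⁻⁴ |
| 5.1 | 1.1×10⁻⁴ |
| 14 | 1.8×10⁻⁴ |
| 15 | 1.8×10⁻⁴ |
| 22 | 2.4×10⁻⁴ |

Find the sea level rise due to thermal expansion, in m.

Δh ≈ 0.10 m

Layer 1 at 22 °C → α = 2.4×10⁻⁴ K⁻¹
Layer 2 at 14 °C → α = 1.8×10⁻⁴ K⁻¹
Layer 3 at 2.1 °C → α = 0.83×10⁻⁴ K⁻¹
Layer 1: 1.3 × 2.4×10⁻⁴ × 97 = 0.030264 m
Layer 2: 210 × 1.8×10⁻⁴ × 0.45 = 0.01701 m
307–1807 m: 0.42 × 1500 × 0.83×10⁻⁴ = 0.05229 m
Δh = 0.030264 + 0.01701 + 0.05229 = 0.099564 m ≈ 0.10 m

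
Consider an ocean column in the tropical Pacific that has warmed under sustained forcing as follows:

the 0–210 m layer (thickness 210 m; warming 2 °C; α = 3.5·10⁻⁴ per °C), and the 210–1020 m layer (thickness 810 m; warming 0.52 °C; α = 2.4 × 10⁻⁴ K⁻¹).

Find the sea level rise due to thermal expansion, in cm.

Δh ≈ 24.8 cm

210 × 3.5×10⁻⁴ × 2 = 0.14700 m
210–1020 m: 0.52 × 810 × 2.4×10⁻⁴ = 0.101088 m
Δh = 0.14700 + 0.101088 = 0.248088 m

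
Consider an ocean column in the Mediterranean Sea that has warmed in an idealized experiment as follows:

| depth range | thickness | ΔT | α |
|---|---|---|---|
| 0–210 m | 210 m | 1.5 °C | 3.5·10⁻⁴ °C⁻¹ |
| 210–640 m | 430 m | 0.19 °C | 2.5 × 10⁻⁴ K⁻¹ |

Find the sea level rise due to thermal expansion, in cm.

Δh ≈ 13 cm

0–210 m: 1.5 × 210 × 3.5×10⁻⁴ = 0.11025 m
2.5×10⁻⁴ × 430 × 0.19 = 0.020425 m
Δh = 0.11025 + 0.020425 = 0.130675 m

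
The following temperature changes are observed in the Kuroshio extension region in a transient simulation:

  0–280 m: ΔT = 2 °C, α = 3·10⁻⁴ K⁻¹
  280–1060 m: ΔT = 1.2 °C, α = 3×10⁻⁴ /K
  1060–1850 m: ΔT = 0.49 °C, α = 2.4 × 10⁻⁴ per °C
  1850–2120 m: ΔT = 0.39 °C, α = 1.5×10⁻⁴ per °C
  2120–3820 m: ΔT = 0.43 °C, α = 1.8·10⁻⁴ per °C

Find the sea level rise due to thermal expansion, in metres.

0.689 m

0–280 m: 3×10⁻⁴ × 280 × 2 = 0.16800 m
280–1060 m: 1.2 × 780 × 3×10⁻⁴ = 0.28080 m
1060–1850 m: 0.49 × 2.4×10⁻⁴ × 790 = 0.092904 m
1850–2120 m: 1.5×10⁻⁴ × 270 × 0.39 = 0.015795 m
2120–3820 m: 0.43 × 1.8×10⁻⁴ × 1700 = 0.13158 m
Δh = 0.16800 + 0.28080 + 0.092904 + 0.015795 + 0.13158 = 0.689079 m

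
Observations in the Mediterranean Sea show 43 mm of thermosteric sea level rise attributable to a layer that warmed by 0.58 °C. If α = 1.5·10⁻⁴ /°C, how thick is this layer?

494 m

H = Δh/(αΔT) = 0.043 / (1.5×10⁻⁴ × 0.58) ≈ 494.3 m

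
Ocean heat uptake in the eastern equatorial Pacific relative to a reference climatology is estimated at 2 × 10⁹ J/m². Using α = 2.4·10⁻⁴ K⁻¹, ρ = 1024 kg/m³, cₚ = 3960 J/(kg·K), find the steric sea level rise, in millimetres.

Δh ≈ 118 mm

Δh = αQ/(ρcₚ) = 2.4×10⁻⁴ × 2×10⁹ / (1024 × 3960) ≈ 0.11837 m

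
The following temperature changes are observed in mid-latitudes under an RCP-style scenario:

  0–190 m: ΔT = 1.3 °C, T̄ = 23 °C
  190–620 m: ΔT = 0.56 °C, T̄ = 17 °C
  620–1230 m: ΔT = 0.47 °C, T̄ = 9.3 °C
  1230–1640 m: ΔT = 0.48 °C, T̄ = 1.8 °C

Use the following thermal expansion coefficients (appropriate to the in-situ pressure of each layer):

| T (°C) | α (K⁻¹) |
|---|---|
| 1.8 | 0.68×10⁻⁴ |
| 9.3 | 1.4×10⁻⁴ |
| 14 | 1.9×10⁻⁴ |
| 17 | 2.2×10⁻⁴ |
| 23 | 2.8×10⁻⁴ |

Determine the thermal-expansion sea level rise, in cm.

Layer 1 at 23 °C → α = 2.8×10⁻⁴ K⁻¹
Layer 2 at 17 °C → α = 2.2×10⁻⁴ K⁻¹
Layer 3 at 9.3 °C → α = 1.4×10⁻⁴ K⁻¹
Layer 4 at 1.8 °C → α = 0.68×10⁻⁴ K⁻¹
Layer 1: 2.8×10⁻⁴ × 190 × 1.3 = 0.06916 m
Layer 2: 2.2×10⁻⁴ × 430 × 0.56 = 0.052976 m
1.4×10⁻⁴ × 0.47 × 610 = 0.040138 m
1230–1640 m: 0.68×10⁻⁴ × 0.48 × 410 = 0.0133824 m
Δh = 0.06916 + 0.052976 + 0.040138 + 0.0133824 = 0.1756564 m

17.6 cm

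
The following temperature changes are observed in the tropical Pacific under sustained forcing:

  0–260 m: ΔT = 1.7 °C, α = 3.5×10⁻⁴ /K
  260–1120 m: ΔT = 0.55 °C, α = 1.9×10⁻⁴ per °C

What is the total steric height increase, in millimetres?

Layer 1: 1.7 × 3.5×10⁻⁴ × 260 = 0.15470 m
260–1120 m: 1.9×10⁻⁴ × 860 × 0.55 = 0.08987 m
Δh = 0.15470 + 0.08987 = 0.24457 m ≈ 240 mm

240 mm of thermosteric rise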